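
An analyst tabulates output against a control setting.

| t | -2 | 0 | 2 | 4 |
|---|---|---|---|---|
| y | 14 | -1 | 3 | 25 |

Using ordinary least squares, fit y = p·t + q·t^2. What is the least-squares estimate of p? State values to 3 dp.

p = -2.659

Normal-equation sums: Σt·t = 24, Σt·t^2 = 64, Σt^2·t^2 = 288.
And Σt·y = 78, Σt^2·y = 468.
So AᵀA·[p, q]ᵀ = Aᵀy: [[24, 64]; [64, 288]]·[p, q]ᵀ = [78, 468]ᵀ.
Δ = 24·288 − 64² = 2816.
p = (78·288 − 64·468)/2816 = -117/44; q = (24·468 − 64·78)/2816 = 195/88.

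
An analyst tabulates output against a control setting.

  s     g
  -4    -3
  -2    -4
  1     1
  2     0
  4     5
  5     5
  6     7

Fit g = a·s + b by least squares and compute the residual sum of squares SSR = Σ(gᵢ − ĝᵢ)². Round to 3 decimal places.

Forming AᵀA = [[102, 12]; [12, 7]] and Aᵀg = [108, 11]ᵀ gives AᵀA·[a, b]ᵀ = Aᵀg.
Eliminating b: 7·(row 1) − 12·(row 2) gives 570·a = 7·108 − 12·11 = 624, so a = 104/95.
Then b = (11 − 12·(104/95))/7 = -29/95.
Residuals: 32/19, -143/95, 4/19, -179/95, 88/95, -16/95, 14/19; SSR = 962/95.

SSR = 10.126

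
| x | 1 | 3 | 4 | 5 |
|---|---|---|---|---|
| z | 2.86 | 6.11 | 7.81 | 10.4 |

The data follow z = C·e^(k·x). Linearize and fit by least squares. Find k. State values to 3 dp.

With ln zᵢ as the transformed response and xᵢ as the regressor:
XᵀX = [[51.0000, 13.0000]; [13.0000, 4]], rhs = [26.4113, 7.2580]ᵀ  (here Σx = 13.0000, Σ(x)² = 51.0000, Σln z = 7.2580, Σx·ln z = 26.4113).
Slope k = (n·Σx·ln z − Σx·Σln z)/(n·Σ(x)² − (Σx)²) = (4·26.4113 − 13.0000·7.2580)/35.0000 = 0.32262; ln C = (Σln z − k·Σx)/n = 0.76599.

k = 0.323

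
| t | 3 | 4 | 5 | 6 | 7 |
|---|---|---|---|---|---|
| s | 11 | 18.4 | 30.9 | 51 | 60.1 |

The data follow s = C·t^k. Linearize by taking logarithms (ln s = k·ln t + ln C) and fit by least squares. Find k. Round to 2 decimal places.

With ln sᵢ as the transformed response and ln tᵢ as the regressor:
XᵀX = [[12.7160, 7.8320]; [7.8320, 5]], rhs = [27.2087, 16.7688]ᵀ  (here Σln t = 7.8320, Σ(ln t)² = 12.7160, Σln s = 16.7688, Σln t·ln s = 27.2087).
Slope k = (n·Σln t·ln s − Σln t·Σln s)/(n·Σ(ln t)² − (Σln t)²) = (5·27.2087 − 7.8320·16.7688)/2.2397 = 2.10283; ln C = (Σln s − k·Σln t)/n = 0.05990.

k = 2.10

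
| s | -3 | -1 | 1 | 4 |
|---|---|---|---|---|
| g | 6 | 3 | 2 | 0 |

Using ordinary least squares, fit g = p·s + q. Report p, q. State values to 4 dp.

The normal equations are: 27·p + 1·q = -19;  1·p + 4·q = 11.
Eliminating q: 4·(row 1) − 1·(row 2) gives 107·p = 4·(-19) − 1·11 = -87, so p = -87/107.
Then q = (11 − 1·(-87/107))/4 = 316/107.

p = -0.8131, q = 2.9533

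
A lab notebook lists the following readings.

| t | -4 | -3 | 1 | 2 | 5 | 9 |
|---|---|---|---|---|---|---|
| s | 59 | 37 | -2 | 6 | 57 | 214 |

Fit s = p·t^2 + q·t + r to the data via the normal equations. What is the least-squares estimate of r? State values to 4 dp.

Normal-equation sums: Σt^2·t^2 = 7540, Σt^2·t = 772, Σt^2 = 136, Σt·t = 136, Σt = 10, Σ1 = 6.
And Σt^2·s = 20058, Σt·s = 1874, Σs = 371.
MᵀM·[p, q, r]ᵀ = Mᵀs becomes [[7540, 772, 136]; [772, 136, 10]; [136, 10, 6]]·[p, q, r]ᵀ = [20058, 1874, 371]ᵀ.
Row-reducing yields p = 264494/87945, q = -566611/175890, r = -28363/29315.

r = -0.9675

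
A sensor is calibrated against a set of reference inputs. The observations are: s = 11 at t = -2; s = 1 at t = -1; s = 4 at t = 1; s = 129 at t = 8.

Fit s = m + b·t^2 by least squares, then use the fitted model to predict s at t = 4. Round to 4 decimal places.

Sums needed: Σ1 = 4, Σt^2 = 70, Σt^2·t^2 = 4114.
Right-hand side: Σs = 145, Σt^2·s = 8305.
det = 4·4114 − 70² = 11556.
m = (145·4114 − 70·8305)/11556 = 1265/963; b = (4·8305 − 70·145)/11556 = 3845/1926.
At t = 4: ŝ = (1265/963)·(1) + (3845/1926)·(16) = 10675/321.

ŝ = 33.2555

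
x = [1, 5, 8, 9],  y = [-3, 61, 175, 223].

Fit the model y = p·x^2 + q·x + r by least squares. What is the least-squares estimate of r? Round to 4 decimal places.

r = -3.9725

Setting ∂/∂p … = 0 gives: 11283·p + 1367·q + 171·r = 30785;  1367·p + 171·q + 23·r = 3709;  171·p + 23·q + 4·r = 456.
(Σx^2·x^2 = 11283, Σx^2·x = 1367, Σx^2 = 171, Σx·x = 171, Σx = 23, Σ1 = 4, Σx^2·y = 30785, Σx·y = 3709, Σy = 456.)
Row-reducing yields p = 2039/668, q = -7271/3340, r = -3317/835.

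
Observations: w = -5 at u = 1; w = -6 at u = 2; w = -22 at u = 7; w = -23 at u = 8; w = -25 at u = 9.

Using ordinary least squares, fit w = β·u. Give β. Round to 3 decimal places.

Compute the Gram sums: Σu·u = 199.
And Σu·w = -580.
So MᵀM·[β]ᵀ = Mᵀw: [[199]]·[β]ᵀ = [-580]ᵀ.
Hence β = -580 / 199 ≈ -2.91457.

β = -2.915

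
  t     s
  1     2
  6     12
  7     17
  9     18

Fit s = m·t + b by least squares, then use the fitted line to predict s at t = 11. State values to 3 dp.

With design matrix X, XᵀX = [[167, 23]; [23, 4]] and Xᵀs = [355, 49]ᵀ.
Eliminating b: 4·(row 1) − 23·(row 2) gives 139·m = 4·355 − 23·49 = 293, so m = 293/139.
Then b = (49 − 23·(293/139))/4 = 18/139.
At t = 11: ŝ = (293/139)·(11) + (18/139)·(1) = 3241/139.

ŝ = 23.317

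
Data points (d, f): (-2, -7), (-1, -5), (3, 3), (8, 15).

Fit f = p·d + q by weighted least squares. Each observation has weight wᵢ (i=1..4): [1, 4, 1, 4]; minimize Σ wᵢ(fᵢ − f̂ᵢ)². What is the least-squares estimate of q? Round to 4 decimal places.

q = -2.8264

Setting ∂/∂p … = 0 gives: 273·p + 29·q = 523;  29·p + 10·q = 36.
(Σwᵢ·d·d = 273, Σwᵢ·d = 29, Σwᵢ·1 = 10, Σwᵢ·d·f = 523, Σwᵢ·f = 36.)
Eliminating q: 10·(row 1) − 29·(row 2) gives 1889·p = 10·523 − 29·36 = 4186, so p = 4186/1889.
Then q = (36 − 29·(4186/1889))/10 = -5339/1889.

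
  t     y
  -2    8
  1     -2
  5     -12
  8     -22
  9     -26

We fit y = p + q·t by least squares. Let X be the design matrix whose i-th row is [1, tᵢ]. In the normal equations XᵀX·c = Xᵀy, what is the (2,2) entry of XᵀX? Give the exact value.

175

Row 2 ↔ basis t, column 2 ↔ basis t, so (XᵀX)_{2,2} = Σᵢ (t)·(t) = (-2)·(-2) + (1)·(1) + (5)·(5) + (8)·(8) + (9)·(9) = 175.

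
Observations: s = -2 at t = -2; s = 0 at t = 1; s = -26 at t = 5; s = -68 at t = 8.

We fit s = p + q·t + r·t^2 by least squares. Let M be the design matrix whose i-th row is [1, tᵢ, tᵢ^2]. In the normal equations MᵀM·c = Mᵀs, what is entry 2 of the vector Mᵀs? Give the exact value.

Entry 2 ↔ basis t, so (Mᵀs)_{2} = Σᵢ (t)·sᵢ = (-2)·(-2) + (1)·(0) + (5)·(-26) + (8)·(-68) = -670.

-670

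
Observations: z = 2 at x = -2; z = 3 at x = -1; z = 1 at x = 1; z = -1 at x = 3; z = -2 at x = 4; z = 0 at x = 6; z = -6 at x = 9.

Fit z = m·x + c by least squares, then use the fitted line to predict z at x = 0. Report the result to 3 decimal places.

ẑ = 1.535

Forming AᵀA = [[148, 20]; [20, 7]] and Aᵀz = [-71, -3]ᵀ gives AᵀA·[m, c]ᵀ = Aᵀz.
det = 148·7 − 20² = 636.
m = ((-71)·7 − 20·(-3))/636 = -437/636; c = (148·(-3) − 20·(-71))/636 = 244/159.
At x = 0: ẑ = (-437/636)·(0) + (244/159)·(1) = 244/159.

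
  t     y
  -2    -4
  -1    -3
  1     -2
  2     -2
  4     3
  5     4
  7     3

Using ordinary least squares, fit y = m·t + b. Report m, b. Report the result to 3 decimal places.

AᵀA·[m, b]ᵀ = Aᵀy reads: 100·m + 16·b = 58;  16·m + 7·b = -1.
(Σt·t = 100, Σt = 16, Σ1 = 7, Σt·y = 58, Σy = -1.)
Determinant 100·7 − 16² = 444.
m = (58·7 − 16·(-1))/444 = 211/222; b = (100·(-1) − 16·58)/444 = -257/111.

m = 0.950, b = -2.315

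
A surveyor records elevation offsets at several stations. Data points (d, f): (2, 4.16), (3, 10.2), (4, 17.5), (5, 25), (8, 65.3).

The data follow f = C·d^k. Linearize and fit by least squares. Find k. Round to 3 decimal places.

k = 1.958

Taking logs, ln f = k·ln d + ln C, so regress ln f on ln d.
XᵀX = [[10.5236, 6.8669]; [6.8669, 5]], rhs = [21.3779, 14.0080]ᵀ  (here Σln d = 6.8669, Σ(ln d)² = 10.5236, Σln f = 14.0080, Σln d·ln f = 21.3779).
Solving (det = 5.4631): k = 1.95816, ln C = 0.11228.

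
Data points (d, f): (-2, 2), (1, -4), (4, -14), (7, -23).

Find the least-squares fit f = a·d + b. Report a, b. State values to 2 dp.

a = -2.83, b = -2.67

Normal-equation sums: Σd·d = 70, Σd = 10, Σ1 = 4.
Moment sums: Σd·f = -225, Σf = -39.
det = 70·4 − 10² = 180.
a = ((-225)·4 − 10·(-39))/180 = -17/6; b = (70·(-39) − 10·(-225))/180 = -8/3.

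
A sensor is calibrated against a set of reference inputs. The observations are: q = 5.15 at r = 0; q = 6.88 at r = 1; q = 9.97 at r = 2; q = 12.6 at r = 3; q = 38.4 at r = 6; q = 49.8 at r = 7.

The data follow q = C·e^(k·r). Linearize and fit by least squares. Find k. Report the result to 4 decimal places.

k = 0.3307

Taking logs, ln q = k·r + ln C, so regress ln q on r.
Sums: Σr = 19.0000, Σ(r)² = 99.0000, Σln q = 15.9570, Σr·ln q = 63.3733.
Normal system: [[99.0000, 19.0000]; [19.0000, 6]]·[k, ln C]ᵀ = [63.3733, 15.9570]ᵀ.
Δ = 99.0000·6 − (19.0000)² = 233.0000; k = (63.3733·6 − 19.0000·15.9570)/233.0000 = 0.33072, ln C = (99.0000·15.9570 − 19.0000·63.3733)/233.0000 = 1.61222.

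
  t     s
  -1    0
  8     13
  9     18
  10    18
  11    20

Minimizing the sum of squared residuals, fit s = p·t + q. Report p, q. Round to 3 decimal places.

Setting ∂/∂p … = 0 gives: 367·p + 37·q = 666;  37·p + 5·q = 69.
det = 367·5 − 37² = 466.
p = (666·5 − 37·69)/466 = 777/466; q = (367·69 − 37·666)/466 = 681/466.

p = 1.667, q = 1.461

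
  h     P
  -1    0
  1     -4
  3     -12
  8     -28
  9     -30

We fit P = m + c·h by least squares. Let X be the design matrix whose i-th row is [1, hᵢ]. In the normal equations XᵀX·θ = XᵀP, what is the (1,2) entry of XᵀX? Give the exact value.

Row 1 ↔ basis 1, column 2 ↔ basis h, so (XᵀX)_{1,2} = Σᵢ h = (1)·(-1) + (1)·(1) + (1)·(3) + (1)·(8) + (1)·(9) = 20.

20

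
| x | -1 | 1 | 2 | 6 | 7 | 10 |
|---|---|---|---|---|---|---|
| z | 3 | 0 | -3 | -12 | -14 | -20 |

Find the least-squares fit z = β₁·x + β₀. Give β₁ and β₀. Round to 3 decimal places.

AᵀA·[β₁, β₀]ᵀ = Aᵀz reads: 191·β₁ + 25·β₀ = -379;  25·β₁ + 6·β₀ = -46.
det = 191·6 − 25² = 521.
β₁ = ((-379)·6 − 25·(-46))/521 = -1124/521; β₀ = (191·(-46) − 25·(-379))/521 = 689/521.

β₁ = -2.157, β₀ = 1.322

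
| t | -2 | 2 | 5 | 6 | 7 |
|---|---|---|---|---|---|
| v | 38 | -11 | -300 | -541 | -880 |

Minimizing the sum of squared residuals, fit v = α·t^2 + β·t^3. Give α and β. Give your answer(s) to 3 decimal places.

α = 3.032, β = -3.002

Setting ∂/∂α … = 0 gives: 4354·α + 27708·β = -69988;  27708·α + 180058·β = -456588.
(Σt^2·t^2 = 4354, Σt^2·t^3 = 27708, Σt^3·t^3 = 180058, Σt^2·v = -69988, Σt^3·v = -456588.)
Eliminating β: 180058·(row 1) − 27708·(row 2) gives 16239268·α = 180058·(-69988) − 27708·(-456588) = 49241000, so α = 12310250/4059817.
Then β = ((-456588) − 27708·(12310250/4059817))/180058 = -12189162/4059817.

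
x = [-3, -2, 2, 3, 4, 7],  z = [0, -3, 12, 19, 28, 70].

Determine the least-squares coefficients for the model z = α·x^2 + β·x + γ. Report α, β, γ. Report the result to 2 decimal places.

Entries of MᵀM: Σx^2·x^2 = 2851, Σx^2·x = 407, Σx^2 = 91, Σx·x = 91, Σx = 11, Σ1 = 6.
Right-hand side: Σx^2·z = 4085, Σx·z = 689, Σz = 126.
Row-reducing yields α = 65993/69756, β = 227279/69756, γ = 3942/5813.

α = 0.95, β = 3.26, γ = 0.68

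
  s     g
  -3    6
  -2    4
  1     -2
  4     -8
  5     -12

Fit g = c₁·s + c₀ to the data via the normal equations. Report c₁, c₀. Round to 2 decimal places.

The normal system XᵀX·[c₁, c₀]ᵀ = Xᵀg is [[55, 5]; [5, 5]]·[c₁, c₀]ᵀ = [-120, -12]ᵀ.
Eliminating c₀: 5·(row 1) − 5·(row 2) gives 250·c₁ = 5·(-120) − 5·(-12) = -540, so c₁ = -54/25.
Then c₀ = ((-12) − 5·(-54/25))/5 = -6/25.

c₁ = -2.16, c₀ = -0.24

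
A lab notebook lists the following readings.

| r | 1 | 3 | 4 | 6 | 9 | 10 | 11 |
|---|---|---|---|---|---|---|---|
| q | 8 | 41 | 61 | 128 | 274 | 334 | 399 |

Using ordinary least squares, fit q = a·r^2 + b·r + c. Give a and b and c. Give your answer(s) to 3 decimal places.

a = 3.011, b = 2.973, c = 2.574

Compute the Gram sums: Σr^2·r^2 = 32836, Σr^2·r = 3368, Σr^2 = 364, Σr·r = 364, Σr = 44, Σ1 = 7.
For Mᵀq: Σr^2·q = 109834, Σr·q = 11338, Σq = 1245.
Inverting the 3×3 Gram matrix, [a, b, c]ᵀ = [1319/438, 3907/1314, 1691/657]ᵀ.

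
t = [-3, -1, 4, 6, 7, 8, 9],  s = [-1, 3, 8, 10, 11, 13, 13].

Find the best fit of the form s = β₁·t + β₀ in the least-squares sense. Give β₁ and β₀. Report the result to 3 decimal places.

The normal system MᵀM·[β₁, β₀]ᵀ = Mᵀs is [[256, 30]; [30, 7]]·[β₁, β₀]ᵀ = [390, 57]ᵀ.
Determinant 256·7 − 30² = 892.
β₁ = (390·7 − 30·57)/892 = 255/223; β₀ = (256·57 − 30·390)/892 = 723/223.

β₁ = 1.143, β₀ = 3.242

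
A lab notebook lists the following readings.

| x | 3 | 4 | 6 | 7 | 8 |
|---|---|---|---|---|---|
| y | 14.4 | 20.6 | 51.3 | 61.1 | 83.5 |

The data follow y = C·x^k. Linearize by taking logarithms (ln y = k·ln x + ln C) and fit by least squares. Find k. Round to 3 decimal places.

Let Y = ln y. Fitting Y = k·ln x + ln C by least squares:
Σln x = 8.3020, Σ(ln x)² = 14.4498, Σln y = 18.1676, Σln x·ln y = 31.3834.
Normal system: [[14.4498, 8.3020]; [8.3020, 5]]·[k, ln C]ᵀ = [31.3834, 18.1676]ᵀ.
Δ = 14.4498·5 − (8.3020)² = 3.3255; k = (31.3834·5 − 8.3020·18.1676)/3.3255 = 1.83111, ln C = (14.4498·18.1676 − 8.3020·31.3834)/3.3255 = 0.59314.

k = 1.831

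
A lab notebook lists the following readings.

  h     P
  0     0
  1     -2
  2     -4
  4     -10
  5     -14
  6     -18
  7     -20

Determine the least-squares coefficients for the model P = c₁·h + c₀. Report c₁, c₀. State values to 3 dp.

c₁ = -3.000, c₀ = 1.000

Entries of AᵀA: Σh·h = 131, Σh = 25, Σ1 = 7.
And Σh·P = -368, ΣP = -68.
Normal equations: [[131, 25]; [25, 7]]·[c₁, c₀]ᵀ = [-368, -68]ᵀ.
det = 131·7 − 25² = 292.
c₁ = ((-368)·7 − 25·(-68))/292 = -3; c₀ = (131·(-68) − 25·(-368))/292 = 1.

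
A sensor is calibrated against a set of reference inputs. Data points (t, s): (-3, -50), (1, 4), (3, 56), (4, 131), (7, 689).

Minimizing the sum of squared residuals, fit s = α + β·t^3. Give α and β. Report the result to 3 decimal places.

Setting ∂/∂α … = 0 gives: 5·α + 408·β = 830;  408·α + 123204·β = 247577.
Δ = 5·123204 − 408² = 449556.
α = (830·123204 − 408·247577)/449556 = 103992/37463; β = (5·247577 − 408·830)/449556 = 899245/449556.

α = 2.776, β = 2.000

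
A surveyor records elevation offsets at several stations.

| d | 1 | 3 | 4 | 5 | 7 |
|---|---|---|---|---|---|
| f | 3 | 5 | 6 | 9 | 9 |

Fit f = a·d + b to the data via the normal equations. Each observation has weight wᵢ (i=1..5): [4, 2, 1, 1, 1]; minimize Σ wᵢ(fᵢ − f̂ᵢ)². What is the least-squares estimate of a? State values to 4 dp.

a = 1.1145

The normal equations are: 112·a + 26·b = 174;  26·a + 9·b = 46.
(Σwᵢ·d·d = 112, Σwᵢ·d = 26, Σwᵢ·1 = 9, Σwᵢ·d·f = 174, Σwᵢ·f = 46.)
Eliminating b: 9·(row 1) − 26·(row 2) gives 332·a = 9·174 − 26·46 = 370, so a = 185/166.
Then b = (46 − 26·(185/166))/9 = 157/83.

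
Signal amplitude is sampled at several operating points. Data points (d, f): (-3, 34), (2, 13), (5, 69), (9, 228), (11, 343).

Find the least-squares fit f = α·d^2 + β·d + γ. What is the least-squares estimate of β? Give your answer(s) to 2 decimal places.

From the data, Σd^2·d^2 = 21924, Σd^2·d = 2166, Σd^2 = 240, Σd·d = 240, Σd = 24, Σ1 = 5.
For Mᵀf: Σd^2·f = 62054, Σd·f = 6094, Σf = 687.
So MᵀM·[α, β, γ]ᵀ = Mᵀf: [[21924, 2166, 240]; [2166, 240, 24]; [240, 24, 5]]·[α, β, γ]ᵀ = [62054, 6094, 687]ᵀ.
Row-reducing yields α = 25429/8661, β = -163061/112593, γ = 128425/37531.

β = -1.45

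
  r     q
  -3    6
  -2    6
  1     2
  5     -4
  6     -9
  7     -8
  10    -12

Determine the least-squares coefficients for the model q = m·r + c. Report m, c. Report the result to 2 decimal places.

Setting ∂/∂m … = 0 gives: 224·m + 24·c = -278;  24·m + 7·c = -19.
Δ = 224·7 − 24² = 992.
m = ((-278)·7 − 24·(-19))/992 = -745/496; c = (224·(-19) − 24·(-278))/992 = 151/62.

m = -1.50, c = 2.44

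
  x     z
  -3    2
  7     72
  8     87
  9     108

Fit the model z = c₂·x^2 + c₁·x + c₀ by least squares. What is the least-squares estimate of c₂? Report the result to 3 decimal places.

The normal equations are: 13139·c₂ + 1557·c₁ + 203·c₀ = 17862;  1557·c₂ + 203·c₁ + 21·c₀ = 2166;  203·c₂ + 21·c₁ + 4·c₀ = 269.
(Σx^2·x^2 = 13139, Σx^2·x = 1557, Σx^2 = 203, Σx·x = 203, Σx = 21, Σ1 = 4, Σx^2·z = 17862, Σx·z = 2166, Σz = 269.)
Row-reducing yields c₂ = 20221/21782, c₁ = 69915/21782, c₀ = 35785/10891.

c₂ = 0.928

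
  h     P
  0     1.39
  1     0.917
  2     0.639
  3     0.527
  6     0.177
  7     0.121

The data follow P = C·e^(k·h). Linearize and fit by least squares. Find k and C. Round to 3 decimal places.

k = -0.341, C = 1.346

Linearized form: ln P = k·h + ln C. From the 6 transformed points,
Σh = 19.0000, Σ(h)² = 99.0000, Σln P = -4.6893, Σh·ln P = -28.0774.
Normal system: [[99.0000, 19.0000]; [19.0000, 6]]·[k, ln C]ᵀ = [-28.0774, -4.6893]ᵀ.
Slope k = (n·Σh·ln P − Σh·Σln P)/(n·Σ(h)² − (Σh)²) = (6·-28.0774 − 19.0000·-4.6893)/233.0000 = -0.34063; ln C = (Σln P − k·Σh)/n = 0.29712, so C = exp(0.29712) = 1.34597.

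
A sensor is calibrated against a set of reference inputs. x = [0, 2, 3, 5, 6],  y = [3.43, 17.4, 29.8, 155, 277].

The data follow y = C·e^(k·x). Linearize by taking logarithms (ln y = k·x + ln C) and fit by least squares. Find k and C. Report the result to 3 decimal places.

k = 0.736, C = 3.582

With ln yᵢ as the transformed response and xᵢ as the regressor:
AᵀA = [[74.0000, 16.0000]; [16.0000, 5]], rhs = [74.8577, 18.1510]ᵀ  (here Σx = 16.0000, Σ(x)² = 74.0000, Σln y = 18.1510, Σx·ln y = 74.8577).
Solving (det = 114.0000): k = 0.73573, ln C = 1.27587, so C = exp(1.27587) = 3.58183.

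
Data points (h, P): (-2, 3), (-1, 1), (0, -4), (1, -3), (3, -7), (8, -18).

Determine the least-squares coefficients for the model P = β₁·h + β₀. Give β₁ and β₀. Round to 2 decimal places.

With design matrix M, MᵀM = [[79, 9]; [9, 6]] and MᵀP = [-175, -28]ᵀ.
Δ = 79·6 − 9² = 393.
β₁ = ((-175)·6 − 9·(-28))/393 = -266/131; β₀ = (79·(-28) − 9·(-175))/393 = -637/393.

β₁ = -2.03, β₀ = -1.62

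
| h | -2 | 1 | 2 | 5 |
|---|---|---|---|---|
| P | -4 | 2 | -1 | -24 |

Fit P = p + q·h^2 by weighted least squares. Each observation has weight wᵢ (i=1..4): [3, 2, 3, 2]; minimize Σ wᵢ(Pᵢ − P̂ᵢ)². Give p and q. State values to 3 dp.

Entries of MᵀWM: Σwᵢ·1 = 10, Σwᵢ·h^2 = 76, Σwᵢ·h^2·h^2 = 1348.
Moment sums: Σwᵢ·P = -59, Σwᵢ·h^2·P = -1256.
Eliminating q: 1348·(row 1) − 76·(row 2) gives 7704·p = 1348·(-59) − 76·(-1256) = 15924, so p = 1327/642.
Then q = ((-1256) − 76·(1327/642))/1348 = -673/642.

p = 2.067, q = -1.048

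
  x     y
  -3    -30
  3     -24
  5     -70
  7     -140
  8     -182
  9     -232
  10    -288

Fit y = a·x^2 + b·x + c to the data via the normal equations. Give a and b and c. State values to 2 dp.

Forming MᵀM = [[23845, 2709, 337]; [2709, 337, 39]; [337, 39, 7]] and Mᵀy = [-68336, -7736, -966]ᵀ gives MᵀM·[a, b, c]ᵀ = Mᵀy.
Row-reducing yields a = -1505/507, b = 161/169, c = -202/507.

a = -2.97, b = 0.95, c = -0.40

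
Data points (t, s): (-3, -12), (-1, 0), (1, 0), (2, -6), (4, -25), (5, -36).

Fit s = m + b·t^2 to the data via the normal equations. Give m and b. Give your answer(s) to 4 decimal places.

Setting ∂/∂m … = 0 gives: 6·m + 56·b = -79;  56·m + 980·b = -1432.
Δ = 6·980 − 56² = 2744.
m = ((-79)·980 − 56·(-1432))/2744 = 99/98; b = (6·(-1432) − 56·(-79))/2744 = -521/343.

m = 1.0102, b = -1.5190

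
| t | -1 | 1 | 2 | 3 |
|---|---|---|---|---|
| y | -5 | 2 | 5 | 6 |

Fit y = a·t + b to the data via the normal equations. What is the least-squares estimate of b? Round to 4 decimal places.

b = -1.5714

Setting ∂/∂a … = 0 gives: 15·a + 5·b = 35;  5·a + 4·b = 8.
det = 15·4 − 5² = 35.
a = (35·4 − 5·8)/35 = 20/7; b = (15·8 − 5·35)/35 = -11/7.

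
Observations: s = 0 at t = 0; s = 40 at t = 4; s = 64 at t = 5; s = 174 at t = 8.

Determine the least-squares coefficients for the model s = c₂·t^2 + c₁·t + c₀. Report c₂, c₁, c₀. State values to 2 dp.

c₂ = 2.96, c₁ = -1.92, c₀ = 0.03

MᵀM·[c₂, c₁, c₀]ᵀ = Mᵀs reads: 4977·c₂ + 701·c₁ + 105·c₀ = 13376;  701·c₂ + 105·c₁ + 17·c₀ = 1872;  105·c₂ + 17·c₁ + 4·c₀ = 278.
Inverting the 3×3 Gram matrix, [c₂, c₁, c₀]ᵀ = [1053/356, -685/356, 3/89]ᵀ.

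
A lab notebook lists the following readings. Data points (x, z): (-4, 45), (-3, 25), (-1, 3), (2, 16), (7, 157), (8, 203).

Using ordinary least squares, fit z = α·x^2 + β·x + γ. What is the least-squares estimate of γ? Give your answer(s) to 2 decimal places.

AᵀA·[α, β, γ]ᵀ = Aᵀz reads: 6851·α + 771·β + 143·γ = 21697;  771·α + 143·β + 9·γ = 2497;  143·α + 9·β + 6·γ = 449.
Solving the 3×3 system (Gaussian elimination) gives α = 6263/2084, β = 2431/2084, γ = 1519/1042.

γ = 1.46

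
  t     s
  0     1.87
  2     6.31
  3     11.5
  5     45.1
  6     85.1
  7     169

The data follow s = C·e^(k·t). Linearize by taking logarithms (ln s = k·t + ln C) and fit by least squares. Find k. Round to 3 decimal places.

k = 0.646

Taking logs, ln s = k·t + ln C, so regress ln s on t.
Σt = 23.0000, Σ(t)² = 123.0000, Σln s = 18.2930, Σt·ln s = 92.6280.
Equations: 123.0000·k + 23.0000·ln C = 92.6280;  23.0000·k + 6·ln C = 18.2930.
Solving (det = 209.0000): k = 0.64607, ln C = 0.57224.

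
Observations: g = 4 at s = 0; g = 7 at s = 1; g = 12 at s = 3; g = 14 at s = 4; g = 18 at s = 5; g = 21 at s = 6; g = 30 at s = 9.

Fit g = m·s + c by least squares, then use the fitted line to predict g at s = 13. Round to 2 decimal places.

Compute the Gram sums: Σs·s = 168, Σs = 28, Σ1 = 7.
Moment sums: Σs·g = 585, Σg = 106.
Eliminating c: 7·(row 1) − 28·(row 2) gives 392·m = 7·585 − 28·106 = 1127, so m = 23/8.
Then c = (106 − 28·(23/8))/7 = 51/14.
At s = 13: ĝ = (23/8)·(13) + (51/14)·(1) = 2297/56.

ĝ = 41.02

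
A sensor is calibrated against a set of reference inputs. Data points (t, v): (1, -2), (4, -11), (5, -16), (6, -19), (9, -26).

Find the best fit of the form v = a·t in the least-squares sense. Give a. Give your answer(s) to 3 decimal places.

a = -2.981

From the data, Σt·t = 159.
Moment sums: Σt·v = -474.
Normal equations: [[159]]·[a]ᵀ = [-474]ᵀ.
a = (-474)/159 = -2.98113.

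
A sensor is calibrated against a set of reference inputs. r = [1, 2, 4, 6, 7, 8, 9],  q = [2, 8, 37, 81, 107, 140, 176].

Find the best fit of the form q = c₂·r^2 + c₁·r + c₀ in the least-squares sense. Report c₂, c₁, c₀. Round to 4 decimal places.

c₂ = 2.0183, c₁ = 1.6242, c₀ = -2.2397

Normal-equation sums: Σr^2·r^2 = 14627, Σr^2·r = 1873, Σr^2 = 251, Σr·r = 251, Σr = 37, Σ1 = 7.
Moment sums: Σr^2·q = 32001, Σr·q = 4105, Σq = 551.
Solving the 3×3 system (Gaussian elimination) gives c₂ = 23771/11778, c₁ = 9565/5889, c₀ = -8793/3926.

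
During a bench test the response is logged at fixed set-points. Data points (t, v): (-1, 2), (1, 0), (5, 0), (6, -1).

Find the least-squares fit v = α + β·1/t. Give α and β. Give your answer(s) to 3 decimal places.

The normal equations are: 4·α + (11/30)·β = 1;  (11/30)·α + (1861/900)·β = -13/6.
Δ = 4·(1861/900) − (11/30)² = 2441/300.
α = (1·(1861/900) − (11/30)·(-13/6))/(2441/300) = 2576/7323; β = (4·(-13/6) − (11/30)·1)/(2441/300) = -2710/2441.

α = 0.352, β = -1.110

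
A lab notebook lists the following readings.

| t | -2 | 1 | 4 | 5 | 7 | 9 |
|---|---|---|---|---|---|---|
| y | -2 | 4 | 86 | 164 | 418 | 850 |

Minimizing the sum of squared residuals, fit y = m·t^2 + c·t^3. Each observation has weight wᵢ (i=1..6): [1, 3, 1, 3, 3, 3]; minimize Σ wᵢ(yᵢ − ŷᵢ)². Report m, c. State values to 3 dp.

Sums needed: Σwᵢ·t^2·t^2 = 29036, Σwᵢ·t^2·t^3 = 237938, Σwᵢ·t^3·t^3 = 1998308.
For MᵀWy: Σwᵢ·t^2·y = 281676, Σwᵢ·t^3·y = 2356104.
Normal equations: [[29036, 237938]; [237938, 1998308]]·[m, c]ᵀ = [281676, 2356104]ᵀ.
det = 29036·1998308 − 237938² = 1408379244.
m = (281676·1998308 − 237938·2356104)/1408379244 = 189060888/117364937; c = (29036·2356104 − 237938·281676)/1408379244 = 115867638/117364937.

m = 1.611, c = 0.987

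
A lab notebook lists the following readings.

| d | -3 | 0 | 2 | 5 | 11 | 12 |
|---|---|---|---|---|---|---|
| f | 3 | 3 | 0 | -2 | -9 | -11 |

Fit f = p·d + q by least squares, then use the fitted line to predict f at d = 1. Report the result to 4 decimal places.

f̂ = 0.7658

From the data, Σd·d = 303, Σd = 27, Σ1 = 6.
For Aᵀf: Σd·f = -250, Σf = -16.
AᵀA·[p, q]ᵀ = Aᵀf becomes [[303, 27]; [27, 6]]·[p, q]ᵀ = [-250, -16]ᵀ.
Eliminating q: 6·(row 1) − 27·(row 2) gives 1089·p = 6·(-250) − 27·(-16) = -1068, so p = -356/363.
Then q = ((-16) − 27·(-356/363))/6 = 634/363.
At d = 1: f̂ = (-356/363)·(1) + (634/363)·(1) = 278/363.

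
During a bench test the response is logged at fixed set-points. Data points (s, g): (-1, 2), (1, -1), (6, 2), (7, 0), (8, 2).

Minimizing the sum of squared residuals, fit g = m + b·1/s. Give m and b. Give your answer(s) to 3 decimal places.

m = 1.122, b = -1.407

From the data, Σ1 = 5, Σ1/s = 73/168, Σ1/s·1/s = 58249/28224.
Moment sums: Σg = 5, Σ1/s·g = -29/12.
Determinant 5·(58249/28224) − (73/168)² = 71479/7056.
m = (5·(58249/28224) − (73/168)·(-29/12))/(71479/7056) = 320883/285916; b = (5·(-29/12) − (73/168)·5)/(71479/7056) = -100590/71479.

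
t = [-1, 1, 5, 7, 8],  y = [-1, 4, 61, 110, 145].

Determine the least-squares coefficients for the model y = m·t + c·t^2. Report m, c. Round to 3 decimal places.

Sums needed: Σt·t = 140, Σt·t^2 = 980, Σt^2·t^2 = 7124.
And Σt·y = 2240, Σt^2·y = 16198.
Normal equations: [[140, 980]; [980, 7124]]·[m, c]ᵀ = [2240, 16198]ᵀ.
Δ = 140·7124 − 980² = 36960.
m = (2240·7124 − 980·16198)/36960 = 299/132; c = (140·16198 − 980·2240)/36960 = 259/132.

m = 2.265, c = 1.962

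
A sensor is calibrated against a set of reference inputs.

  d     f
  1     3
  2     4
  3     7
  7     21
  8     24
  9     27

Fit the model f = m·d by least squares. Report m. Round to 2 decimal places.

Compute the Gram sums: Σd·d = 208.
For Aᵀf: Σd·f = 614.
AᵀA·[m]ᵀ = Aᵀf becomes [[208]]·[m]ᵀ = [614]ᵀ.
m = 614/208 = 2.95192.

m = 2.95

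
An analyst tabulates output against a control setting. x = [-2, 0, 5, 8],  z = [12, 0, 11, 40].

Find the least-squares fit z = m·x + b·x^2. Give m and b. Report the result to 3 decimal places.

m = -3.357, b = 1.054

Forming AᵀA = [[93, 629]; [629, 4737]] and Aᵀz = [351, 2883]ᵀ gives AᵀA·[m, b]ᵀ = Aᵀz.
det = 93·4737 − 629² = 44900.
m = (351·4737 − 629·2883)/44900 = -7536/2245; b = (93·2883 − 629·351)/44900 = 2367/2245.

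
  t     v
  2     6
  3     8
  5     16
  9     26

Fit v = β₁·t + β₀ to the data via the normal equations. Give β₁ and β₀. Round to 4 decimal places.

β₁ = 2.9217, β₀ = 0.1217

Forming AᵀA = [[119, 19]; [19, 4]] and Aᵀv = [350, 56]ᵀ gives AᵀA·[β₁, β₀]ᵀ = Aᵀv.
Determinant 119·4 − 19² = 115.
β₁ = (350·4 − 19·56)/115 = 336/115; β₀ = (119·56 − 19·350)/115 = 14/115.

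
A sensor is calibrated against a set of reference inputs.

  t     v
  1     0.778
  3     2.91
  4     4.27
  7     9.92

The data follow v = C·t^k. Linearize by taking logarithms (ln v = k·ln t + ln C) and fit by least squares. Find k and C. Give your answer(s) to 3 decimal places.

Linearized form: ln v = k·ln t + ln C. From the 4 transformed points,
XᵀX = [[6.9153, 4.4308]; [4.4308, 4]], rhs = [7.6508, 4.5633]ᵀ  (here Σln t = 4.4308, Σ(ln t)² = 6.9153, Σln v = 4.5633, Σln t·ln v = 7.6508).
Slope k = (n·Σln t·ln v − Σln t·Σln v)/(n·Σ(ln t)² − (Σln t)²) = (4·7.6508 − 4.4308·4.5633)/8.0292 = 1.29332; ln C = (Σln v − k·Σln t)/n = -0.29179, so C = exp(-0.29179) = 0.74692.

k = 1.293, C = 0.747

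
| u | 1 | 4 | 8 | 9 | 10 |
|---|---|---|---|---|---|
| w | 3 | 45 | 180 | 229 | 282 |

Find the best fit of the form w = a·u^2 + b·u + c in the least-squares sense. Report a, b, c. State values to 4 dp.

Entries of MᵀM: Σu^2·u^2 = 20914, Σu^2·u = 2306, Σu^2 = 262, Σu·u = 262, Σu = 32, Σ1 = 5.
Right-hand side: Σu^2·w = 58992, Σu·w = 6504, Σw = 739.
So MᵀM·[a, b, c]ᵀ = Mᵀw: [[20914, 2306, 262]; [2306, 262, 32]; [262, 32, 5]]·[a, b, c]ᵀ = [58992, 6504, 739]ᵀ.
Solving the 3×3 system (Gaussian elimination) gives a = 125/44, b = -131/572, c = 115/286.

a = 2.8409, b = -0.2290, c = 0.4021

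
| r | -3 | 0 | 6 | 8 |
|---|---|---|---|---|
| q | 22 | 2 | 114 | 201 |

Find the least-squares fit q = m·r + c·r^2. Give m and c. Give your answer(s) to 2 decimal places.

m = 1.42, c = 2.95

Normal-equation sums: Σr·r = 109, Σr·r^2 = 701, Σr^2·r^2 = 5473.
Right-hand side: Σr·q = 2226, Σr^2·q = 17166.
XᵀX·[m, c]ᵀ = Xᵀq becomes [[109, 701]; [701, 5473]]·[m, c]ᵀ = [2226, 17166]ᵀ.
det = 109·5473 − 701² = 105156.
m = (2226·5473 − 701·17166)/105156 = 12461/8763; c = (109·17166 − 701·2226)/105156 = 25889/8763.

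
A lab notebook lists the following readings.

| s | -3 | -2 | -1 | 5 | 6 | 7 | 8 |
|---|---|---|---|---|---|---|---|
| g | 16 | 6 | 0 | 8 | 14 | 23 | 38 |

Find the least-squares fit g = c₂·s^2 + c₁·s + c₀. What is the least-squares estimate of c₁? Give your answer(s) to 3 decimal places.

AᵀA·[c₂, c₁, c₀]ᵀ = Aᵀg reads: 8516·c₂ + 1160·c₁ + 188·c₀ = 4431;  1160·c₂ + 188·c₁ + 20·c₀ = 529;  188·c₂ + 20·c₁ + 7·c₀ = 105.
Solving the 3×3 system (Gaussian elimination) gives c₂ = 119309/114996, c₁ = -366647/114996, c₀ = -35983/9583.

c₁ = -3.188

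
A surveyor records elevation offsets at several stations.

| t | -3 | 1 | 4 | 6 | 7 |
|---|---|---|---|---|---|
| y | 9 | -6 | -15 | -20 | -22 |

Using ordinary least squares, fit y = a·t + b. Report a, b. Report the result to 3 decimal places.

a = -3.106, b = -1.482

Normal-equation sums: Σt·t = 111, Σt = 15, Σ1 = 5.
Moment sums: Σt·y = -367, Σy = -54.
MᵀM·[a, b]ᵀ = Mᵀy becomes [[111, 15]; [15, 5]]·[a, b]ᵀ = [-367, -54]ᵀ.
Eliminating b: 5·(row 1) − 15·(row 2) gives 330·a = 5·(-367) − 15·(-54) = -1025, so a = -205/66.
Then b = ((-54) − 15·(-205/66))/5 = -163/110.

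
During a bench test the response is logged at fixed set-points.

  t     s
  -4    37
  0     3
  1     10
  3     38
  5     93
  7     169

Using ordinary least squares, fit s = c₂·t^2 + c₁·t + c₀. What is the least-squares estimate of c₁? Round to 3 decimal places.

Sums needed: Σt^2·t^2 = 3364, Σt^2·t = 432, Σt^2 = 100, Σt·t = 100, Σt = 12, Σ1 = 6.
And Σt^2·s = 11550, Σt·s = 1624, Σs = 350.
So XᵀX·[c₂, c₁, c₀]ᵀ = Xᵀs: [[3364, 432, 100]; [432, 100, 12]; [100, 12, 6]]·[c₂, c₁, c₀]ᵀ = [11550, 1624, 350]ᵀ.
Inverting the 3×3 Gram matrix, [c₂, c₁, c₀]ᵀ = [82537/28190, 45388/14095, 43624/14095]ᵀ.

c₁ = 3.220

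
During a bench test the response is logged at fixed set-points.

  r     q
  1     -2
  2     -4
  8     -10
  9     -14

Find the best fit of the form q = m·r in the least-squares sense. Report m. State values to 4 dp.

m = -1.4400

From the data, Σr·r = 150.
And Σr·q = -216.
m = (-216)/150 = -1.44.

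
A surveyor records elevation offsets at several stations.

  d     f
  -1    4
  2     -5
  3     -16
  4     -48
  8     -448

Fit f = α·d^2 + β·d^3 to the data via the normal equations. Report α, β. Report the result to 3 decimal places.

α = 1.100, β = -1.013

Normal-equation sums: Σd^2·d^2 = 4450, Σd^2·d^3 = 34066, Σd^3·d^3 = 267034.
Moment sums: Σd^2·f = -29600, Σd^3·f = -232924.
det = 4450·267034 − 34066² = 27808944.
α = ((-29600)·267034 − 34066·(-232924))/27808944 = 3822823/3476118; β = (4450·(-232924) − 34066·(-29600))/27808944 = -3519775/3476118.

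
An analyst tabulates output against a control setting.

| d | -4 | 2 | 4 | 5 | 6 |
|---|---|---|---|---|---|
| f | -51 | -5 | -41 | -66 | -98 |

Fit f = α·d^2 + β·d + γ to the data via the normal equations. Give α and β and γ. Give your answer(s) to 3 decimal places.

The normal equations are: 2449·α + 349·β + 97·γ = -6670;  349·α + 97·β + 13·γ = -888;  97·α + 13·β + 5·γ = -261.
Row-reducing yields α = -1814/591, β = 3281/2364, γ = 2945/788.

α = -3.069, β = 1.388, γ = 3.737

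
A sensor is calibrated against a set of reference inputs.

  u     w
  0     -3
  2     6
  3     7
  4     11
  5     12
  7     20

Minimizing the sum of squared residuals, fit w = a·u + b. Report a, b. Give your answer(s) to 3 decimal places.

The normal equations are: 103·a + 21·b = 277;  21·a + 6·b = 53.
(Σu·u = 103, Σu = 21, Σ1 = 6, Σu·w = 277, Σw = 53.)
Eliminating b: 6·(row 1) − 21·(row 2) gives 177·a = 6·277 − 21·53 = 549, so a = 183/59.
Then b = (53 − 21·(183/59))/6 = -358/177.

a = 3.102, b = -2.023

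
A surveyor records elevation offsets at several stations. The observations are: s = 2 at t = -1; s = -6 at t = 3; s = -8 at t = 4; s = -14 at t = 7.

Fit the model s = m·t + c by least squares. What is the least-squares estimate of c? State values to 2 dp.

Setting ∂/∂m … = 0 gives: 75·m + 13·c = -150;  13·m + 4·c = -26.
(Σt·t = 75, Σt = 13, Σ1 = 4, Σt·s = -150, Σs = -26.)
Determinant 75·4 − 13² = 131.
m = ((-150)·4 − 13·(-26))/131 = -2; c = (75·(-26) − 13·(-150))/131 = 0.

c = 0.00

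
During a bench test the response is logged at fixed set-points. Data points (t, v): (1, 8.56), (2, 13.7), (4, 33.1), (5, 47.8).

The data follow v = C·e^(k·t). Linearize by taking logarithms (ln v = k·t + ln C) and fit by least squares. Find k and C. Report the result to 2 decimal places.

k = 0.43, C = 5.68

Taking logs, ln v = k·t + ln C, so regress ln v on t.
Σt = 12.0000, Σ(t)² = 46.0000, Σln v = 12.1311, Σt·ln v = 40.7152.
Equations: 46.0000·k + 12.0000·ln C = 40.7152;  12.0000·k + 4·ln C = 12.1311.
Slope k = (n·Σt·ln v − Σt·Σln v)/(n·Σ(t)² − (Σt)²) = (4·40.7152 − 12.0000·12.1311)/40.0000 = 0.43220; ln C = (Σln v − k·Σt)/n = 1.73617, so C = exp(1.73617) = 5.67555.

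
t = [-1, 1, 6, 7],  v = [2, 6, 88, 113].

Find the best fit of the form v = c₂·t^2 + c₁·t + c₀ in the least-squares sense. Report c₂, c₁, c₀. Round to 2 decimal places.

From the data, Σt^2·t^2 = 3699, Σt^2·t = 559, Σt^2 = 87, Σt·t = 87, Σt = 13, Σ1 = 4.
Right-hand side: Σt^2·v = 8713, Σt·v = 1323, Σv = 209.
Normal equations: [[3699, 559, 87]; [559, 87, 13]; [87, 13, 4]]·[c₂, c₁, c₀]ᵀ = [8713, 1323, 209]ᵀ.
Inverting the 3×3 Gram matrix, [c₂, c₁, c₀]ᵀ = [17297/9076, 23785/9076, 10355/4538]ᵀ.

c₂ = 1.91, c₁ = 2.62, c₀ = 2.28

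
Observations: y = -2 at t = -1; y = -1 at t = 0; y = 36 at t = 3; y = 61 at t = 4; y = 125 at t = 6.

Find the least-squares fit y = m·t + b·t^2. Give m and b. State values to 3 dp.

Sums needed: Σt·t = 62, Σt·t^2 = 306, Σt^2·t^2 = 1634.
Right-hand side: Σt·y = 1104, Σt^2·y = 5798.
Δ = 62·1634 − 306² = 7672.
m = (1104·1634 − 306·5798)/7672 = 7437/1918; b = (62·5798 − 306·1104)/7672 = 5413/1918.

m = 3.877, b = 2.822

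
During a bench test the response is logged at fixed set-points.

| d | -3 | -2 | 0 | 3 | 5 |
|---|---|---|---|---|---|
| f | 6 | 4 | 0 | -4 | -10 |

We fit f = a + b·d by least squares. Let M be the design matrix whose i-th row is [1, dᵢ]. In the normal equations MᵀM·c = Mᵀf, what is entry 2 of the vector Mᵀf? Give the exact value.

-88

Entry 2 ↔ basis d, so (Mᵀf)_{2} = Σᵢ (d)·fᵢ = (-3)·(6) + (-2)·(4) + (0)·(0) + (3)·(-4) + (5)·(-10) = -88.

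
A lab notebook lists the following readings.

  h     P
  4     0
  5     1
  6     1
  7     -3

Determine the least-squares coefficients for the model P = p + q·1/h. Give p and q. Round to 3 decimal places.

p = -4.008, q = 19.790

Sums needed: Σ1 = 4, Σ1/h = 319/420, Σ1/h·1/h = 26581/176400.
Moment sums: ΣP = -1, Σ1/h·P = -13/210.
Eliminating q: (26581/176400)·(row 1) − (319/420)·(row 2) gives (507/19600)·p = (26581/176400)·(-1) − (319/420)·(-13/210) = -18287/176400, so p = -18287/4563.
Then q = ((-13/210) − (319/420)·(-18287/4563))/(26581/176400) = 30100/1521.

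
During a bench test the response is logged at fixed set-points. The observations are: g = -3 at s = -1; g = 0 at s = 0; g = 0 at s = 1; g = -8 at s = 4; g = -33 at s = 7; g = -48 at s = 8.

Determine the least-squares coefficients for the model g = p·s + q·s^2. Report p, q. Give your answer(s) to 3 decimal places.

p = 1.967, q = -0.981

Normal-equation sums: Σs·s = 131, Σs·s^2 = 919, Σs^2·s^2 = 6755.
For Aᵀg: Σs·g = -644, Σs^2·g = -4820.
Eliminating q: 6755·(row 1) − 919·(row 2) gives 40344·p = 6755·(-644) − 919·(-4820) = 79360, so p = 9920/5043.
Then q = ((-4820) − 919·(9920/5043))/6755 = -4948/5043.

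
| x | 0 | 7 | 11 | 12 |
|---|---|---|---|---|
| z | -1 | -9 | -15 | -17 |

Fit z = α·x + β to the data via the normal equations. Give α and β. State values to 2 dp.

α = -1.31, β = -0.64

Forming MᵀM = [[314, 30]; [30, 4]] and Mᵀz = [-432, -42]ᵀ gives MᵀM·[α, β]ᵀ = Mᵀz.
Eliminating β: 4·(row 1) − 30·(row 2) gives 356·α = 4·(-432) − 30·(-42) = -468, so α = -117/89.
Then β = ((-42) − 30·(-117/89))/4 = -57/89.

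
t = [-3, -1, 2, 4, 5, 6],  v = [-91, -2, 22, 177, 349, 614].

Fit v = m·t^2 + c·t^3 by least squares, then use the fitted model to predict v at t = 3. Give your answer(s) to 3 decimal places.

Normal-equation sums: Σt^2·t^2 = 2275, Σt^2·t^3 = 11713, Σt^3·t^3 = 67171.
And Σt^2·v = 32928, Σt^3·v = 190212.
So AᵀA·[m, c]ᵀ = Aᵀv: [[2275, 11713]; [11713, 67171]]·[m, c]ᵀ = [32928, 190212]ᵀ.
Determinant 2275·67171 − 11713² = 15619656.
m = (32928·67171 − 11713·190212)/15619656 = -103503/100126; c = (2275·190212 − 11713·32928)/15619656 = 301581/100126.
At t = 3: v̂ = (-103503/100126)·(9) + (301581/100126)·(27) = 3605580/50063.

v̂ = 72.021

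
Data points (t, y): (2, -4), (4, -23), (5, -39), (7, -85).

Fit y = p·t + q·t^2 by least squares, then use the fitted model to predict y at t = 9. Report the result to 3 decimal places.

Sums needed: Σt·t = 94, Σt·t^2 = 540, Σt^2·t^2 = 3298.
And Σt·y = -890, Σt^2·y = -5524.
Normal equations: [[94, 540]; [540, 3298]]·[p, q]ᵀ = [-890, -5524]ᵀ.
Eliminating q: 3298·(row 1) − 540·(row 2) gives 18412·p = 3298·(-890) − 540·(-5524) = 47740, so p = 11935/4603.
Then q = ((-5524) − 540·(11935/4603))/3298 = -9664/4603.
At t = 9: ŷ = (11935/4603)·(9) + (-9664/4603)·(81) = -675369/4603.

ŷ = -146.724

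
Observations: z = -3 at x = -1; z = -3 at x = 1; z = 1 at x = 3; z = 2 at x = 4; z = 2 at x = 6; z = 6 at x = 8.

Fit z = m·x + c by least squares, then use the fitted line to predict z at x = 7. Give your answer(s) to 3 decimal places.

Compute the Gram sums: Σx·x = 127, Σx = 21, Σ1 = 6.
And Σx·z = 71, Σz = 5.
AᵀA·[m, c]ᵀ = Aᵀz becomes [[127, 21]; [21, 6]]·[m, c]ᵀ = [71, 5]ᵀ.
Eliminating c: 6·(row 1) − 21·(row 2) gives 321·m = 6·71 − 21·5 = 321, so m = 1.
Then c = (5 − 21·1)/6 = -8/3.
At x = 7: ẑ = (1)·(7) + (-8/3)·(1) = 13/3.

ẑ = 4.333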